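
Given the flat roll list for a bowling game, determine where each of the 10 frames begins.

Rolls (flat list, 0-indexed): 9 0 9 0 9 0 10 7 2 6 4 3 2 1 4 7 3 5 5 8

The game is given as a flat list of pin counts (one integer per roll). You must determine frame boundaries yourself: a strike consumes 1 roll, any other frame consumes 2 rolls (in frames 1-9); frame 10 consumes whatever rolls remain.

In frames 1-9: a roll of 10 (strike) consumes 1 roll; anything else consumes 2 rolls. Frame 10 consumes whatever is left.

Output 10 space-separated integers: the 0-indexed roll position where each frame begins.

Answer: 0 2 4 6 7 9 11 13 15 17

Derivation:
Frame 1 starts at roll index 0: rolls=9,0 (sum=9), consumes 2 rolls
Frame 2 starts at roll index 2: rolls=9,0 (sum=9), consumes 2 rolls
Frame 3 starts at roll index 4: rolls=9,0 (sum=9), consumes 2 rolls
Frame 4 starts at roll index 6: roll=10 (strike), consumes 1 roll
Frame 5 starts at roll index 7: rolls=7,2 (sum=9), consumes 2 rolls
Frame 6 starts at roll index 9: rolls=6,4 (sum=10), consumes 2 rolls
Frame 7 starts at roll index 11: rolls=3,2 (sum=5), consumes 2 rolls
Frame 8 starts at roll index 13: rolls=1,4 (sum=5), consumes 2 rolls
Frame 9 starts at roll index 15: rolls=7,3 (sum=10), consumes 2 rolls
Frame 10 starts at roll index 17: 3 remaining rolls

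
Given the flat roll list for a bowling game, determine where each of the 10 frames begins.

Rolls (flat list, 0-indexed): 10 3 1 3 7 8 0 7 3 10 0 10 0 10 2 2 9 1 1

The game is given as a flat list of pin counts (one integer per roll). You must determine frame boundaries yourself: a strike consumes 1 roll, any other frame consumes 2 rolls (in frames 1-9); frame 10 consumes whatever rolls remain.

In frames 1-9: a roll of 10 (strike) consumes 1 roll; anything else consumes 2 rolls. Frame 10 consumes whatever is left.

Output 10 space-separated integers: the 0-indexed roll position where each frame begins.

Frame 1 starts at roll index 0: roll=10 (strike), consumes 1 roll
Frame 2 starts at roll index 1: rolls=3,1 (sum=4), consumes 2 rolls
Frame 3 starts at roll index 3: rolls=3,7 (sum=10), consumes 2 rolls
Frame 4 starts at roll index 5: rolls=8,0 (sum=8), consumes 2 rolls
Frame 5 starts at roll index 7: rolls=7,3 (sum=10), consumes 2 rolls
Frame 6 starts at roll index 9: roll=10 (strike), consumes 1 roll
Frame 7 starts at roll index 10: rolls=0,10 (sum=10), consumes 2 rolls
Frame 8 starts at roll index 12: rolls=0,10 (sum=10), consumes 2 rolls
Frame 9 starts at roll index 14: rolls=2,2 (sum=4), consumes 2 rolls
Frame 10 starts at roll index 16: 3 remaining rolls

Answer: 0 1 3 5 7 9 10 12 14 16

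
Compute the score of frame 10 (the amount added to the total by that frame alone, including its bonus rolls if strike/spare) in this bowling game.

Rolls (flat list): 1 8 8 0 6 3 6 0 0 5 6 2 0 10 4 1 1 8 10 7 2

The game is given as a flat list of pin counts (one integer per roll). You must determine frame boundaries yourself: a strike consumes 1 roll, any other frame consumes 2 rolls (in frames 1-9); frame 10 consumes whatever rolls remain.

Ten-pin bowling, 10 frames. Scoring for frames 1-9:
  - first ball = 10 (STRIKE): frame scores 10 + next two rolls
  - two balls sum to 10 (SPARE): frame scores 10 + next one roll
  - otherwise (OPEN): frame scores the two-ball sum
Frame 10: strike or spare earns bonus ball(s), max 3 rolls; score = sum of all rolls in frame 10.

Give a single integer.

Frame 1: OPEN (1+8=9). Cumulative: 9
Frame 2: OPEN (8+0=8). Cumulative: 17
Frame 3: OPEN (6+3=9). Cumulative: 26
Frame 4: OPEN (6+0=6). Cumulative: 32
Frame 5: OPEN (0+5=5). Cumulative: 37
Frame 6: OPEN (6+2=8). Cumulative: 45
Frame 7: SPARE (0+10=10). 10 + next roll (4) = 14. Cumulative: 59
Frame 8: OPEN (4+1=5). Cumulative: 64
Frame 9: OPEN (1+8=9). Cumulative: 73
Frame 10: STRIKE. Sum of all frame-10 rolls (10+7+2) = 19. Cumulative: 92

Answer: 19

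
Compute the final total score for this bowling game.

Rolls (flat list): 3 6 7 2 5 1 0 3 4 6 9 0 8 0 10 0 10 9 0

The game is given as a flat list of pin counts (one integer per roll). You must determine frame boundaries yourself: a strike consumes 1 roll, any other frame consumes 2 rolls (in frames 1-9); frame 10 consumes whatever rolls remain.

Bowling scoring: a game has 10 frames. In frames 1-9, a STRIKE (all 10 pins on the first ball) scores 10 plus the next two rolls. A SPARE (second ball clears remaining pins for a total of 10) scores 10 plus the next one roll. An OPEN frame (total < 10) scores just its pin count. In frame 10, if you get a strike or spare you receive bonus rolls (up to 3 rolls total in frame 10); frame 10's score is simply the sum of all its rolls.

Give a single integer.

Answer: 111

Derivation:
Frame 1: OPEN (3+6=9). Cumulative: 9
Frame 2: OPEN (7+2=9). Cumulative: 18
Frame 3: OPEN (5+1=6). Cumulative: 24
Frame 4: OPEN (0+3=3). Cumulative: 27
Frame 5: SPARE (4+6=10). 10 + next roll (9) = 19. Cumulative: 46
Frame 6: OPEN (9+0=9). Cumulative: 55
Frame 7: OPEN (8+0=8). Cumulative: 63
Frame 8: STRIKE. 10 + next two rolls (0+10) = 20. Cumulative: 83
Frame 9: SPARE (0+10=10). 10 + next roll (9) = 19. Cumulative: 102
Frame 10: OPEN. Sum of all frame-10 rolls (9+0) = 9. Cumulative: 111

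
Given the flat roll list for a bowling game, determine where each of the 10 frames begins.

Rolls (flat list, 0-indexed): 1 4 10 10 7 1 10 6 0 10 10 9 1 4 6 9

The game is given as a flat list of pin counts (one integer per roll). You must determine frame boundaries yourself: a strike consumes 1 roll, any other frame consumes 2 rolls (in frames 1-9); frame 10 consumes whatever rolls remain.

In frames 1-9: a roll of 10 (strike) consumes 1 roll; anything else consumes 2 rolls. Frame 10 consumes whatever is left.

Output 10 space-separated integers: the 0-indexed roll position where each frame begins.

Frame 1 starts at roll index 0: rolls=1,4 (sum=5), consumes 2 rolls
Frame 2 starts at roll index 2: roll=10 (strike), consumes 1 roll
Frame 3 starts at roll index 3: roll=10 (strike), consumes 1 roll
Frame 4 starts at roll index 4: rolls=7,1 (sum=8), consumes 2 rolls
Frame 5 starts at roll index 6: roll=10 (strike), consumes 1 roll
Frame 6 starts at roll index 7: rolls=6,0 (sum=6), consumes 2 rolls
Frame 7 starts at roll index 9: roll=10 (strike), consumes 1 roll
Frame 8 starts at roll index 10: roll=10 (strike), consumes 1 roll
Frame 9 starts at roll index 11: rolls=9,1 (sum=10), consumes 2 rolls
Frame 10 starts at roll index 13: 3 remaining rolls

Answer: 0 2 3 4 6 7 9 10 11 13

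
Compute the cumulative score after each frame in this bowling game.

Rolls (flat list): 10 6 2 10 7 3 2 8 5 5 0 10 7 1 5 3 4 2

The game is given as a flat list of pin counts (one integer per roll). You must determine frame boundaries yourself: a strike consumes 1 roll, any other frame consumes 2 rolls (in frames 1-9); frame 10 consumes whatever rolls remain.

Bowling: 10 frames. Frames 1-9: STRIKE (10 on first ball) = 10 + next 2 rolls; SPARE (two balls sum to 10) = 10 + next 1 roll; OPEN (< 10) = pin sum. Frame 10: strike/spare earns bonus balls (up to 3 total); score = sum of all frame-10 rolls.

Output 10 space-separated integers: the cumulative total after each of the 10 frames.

Frame 1: STRIKE. 10 + next two rolls (6+2) = 18. Cumulative: 18
Frame 2: OPEN (6+2=8). Cumulative: 26
Frame 3: STRIKE. 10 + next two rolls (7+3) = 20. Cumulative: 46
Frame 4: SPARE (7+3=10). 10 + next roll (2) = 12. Cumulative: 58
Frame 5: SPARE (2+8=10). 10 + next roll (5) = 15. Cumulative: 73
Frame 6: SPARE (5+5=10). 10 + next roll (0) = 10. Cumulative: 83
Frame 7: SPARE (0+10=10). 10 + next roll (7) = 17. Cumulative: 100
Frame 8: OPEN (7+1=8). Cumulative: 108
Frame 9: OPEN (5+3=8). Cumulative: 116
Frame 10: OPEN. Sum of all frame-10 rolls (4+2) = 6. Cumulative: 122

Answer: 18 26 46 58 73 83 100 108 116 122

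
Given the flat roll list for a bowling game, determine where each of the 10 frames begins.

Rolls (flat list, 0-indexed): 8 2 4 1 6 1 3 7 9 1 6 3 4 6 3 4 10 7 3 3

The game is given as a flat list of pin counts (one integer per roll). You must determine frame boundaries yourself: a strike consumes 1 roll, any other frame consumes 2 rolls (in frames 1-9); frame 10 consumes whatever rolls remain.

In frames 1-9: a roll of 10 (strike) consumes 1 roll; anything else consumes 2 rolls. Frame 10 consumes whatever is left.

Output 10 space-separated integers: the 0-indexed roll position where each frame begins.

Answer: 0 2 4 6 8 10 12 14 16 17

Derivation:
Frame 1 starts at roll index 0: rolls=8,2 (sum=10), consumes 2 rolls
Frame 2 starts at roll index 2: rolls=4,1 (sum=5), consumes 2 rolls
Frame 3 starts at roll index 4: rolls=6,1 (sum=7), consumes 2 rolls
Frame 4 starts at roll index 6: rolls=3,7 (sum=10), consumes 2 rolls
Frame 5 starts at roll index 8: rolls=9,1 (sum=10), consumes 2 rolls
Frame 6 starts at roll index 10: rolls=6,3 (sum=9), consumes 2 rolls
Frame 7 starts at roll index 12: rolls=4,6 (sum=10), consumes 2 rolls
Frame 8 starts at roll index 14: rolls=3,4 (sum=7), consumes 2 rolls
Frame 9 starts at roll index 16: roll=10 (strike), consumes 1 roll
Frame 10 starts at roll index 17: 3 remaining rolls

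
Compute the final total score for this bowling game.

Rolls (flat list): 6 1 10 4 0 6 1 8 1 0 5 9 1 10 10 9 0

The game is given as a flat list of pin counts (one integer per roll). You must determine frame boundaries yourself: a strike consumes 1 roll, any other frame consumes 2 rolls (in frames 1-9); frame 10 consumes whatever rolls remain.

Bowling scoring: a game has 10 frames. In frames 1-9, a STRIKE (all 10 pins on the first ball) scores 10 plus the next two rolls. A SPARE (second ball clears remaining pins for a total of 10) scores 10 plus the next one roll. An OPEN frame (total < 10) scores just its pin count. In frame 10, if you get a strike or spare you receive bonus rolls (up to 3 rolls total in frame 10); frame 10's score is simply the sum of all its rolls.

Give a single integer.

Answer: 123

Derivation:
Frame 1: OPEN (6+1=7). Cumulative: 7
Frame 2: STRIKE. 10 + next two rolls (4+0) = 14. Cumulative: 21
Frame 3: OPEN (4+0=4). Cumulative: 25
Frame 4: OPEN (6+1=7). Cumulative: 32
Frame 5: OPEN (8+1=9). Cumulative: 41
Frame 6: OPEN (0+5=5). Cumulative: 46
Frame 7: SPARE (9+1=10). 10 + next roll (10) = 20. Cumulative: 66
Frame 8: STRIKE. 10 + next two rolls (10+9) = 29. Cumulative: 95
Frame 9: STRIKE. 10 + next two rolls (9+0) = 19. Cumulative: 114
Frame 10: OPEN. Sum of all frame-10 rolls (9+0) = 9. Cumulative: 123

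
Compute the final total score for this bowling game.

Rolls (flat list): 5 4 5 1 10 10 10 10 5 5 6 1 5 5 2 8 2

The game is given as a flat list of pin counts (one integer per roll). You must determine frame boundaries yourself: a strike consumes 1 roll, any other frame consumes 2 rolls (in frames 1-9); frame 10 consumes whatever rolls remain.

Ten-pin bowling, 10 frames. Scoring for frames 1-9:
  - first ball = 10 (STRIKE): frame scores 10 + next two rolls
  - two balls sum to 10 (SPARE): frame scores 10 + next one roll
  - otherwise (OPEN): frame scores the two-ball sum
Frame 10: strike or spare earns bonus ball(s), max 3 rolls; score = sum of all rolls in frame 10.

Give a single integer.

Answer: 167

Derivation:
Frame 1: OPEN (5+4=9). Cumulative: 9
Frame 2: OPEN (5+1=6). Cumulative: 15
Frame 3: STRIKE. 10 + next two rolls (10+10) = 30. Cumulative: 45
Frame 4: STRIKE. 10 + next two rolls (10+10) = 30. Cumulative: 75
Frame 5: STRIKE. 10 + next two rolls (10+5) = 25. Cumulative: 100
Frame 6: STRIKE. 10 + next two rolls (5+5) = 20. Cumulative: 120
Frame 7: SPARE (5+5=10). 10 + next roll (6) = 16. Cumulative: 136
Frame 8: OPEN (6+1=7). Cumulative: 143
Frame 9: SPARE (5+5=10). 10 + next roll (2) = 12. Cumulative: 155
Frame 10: SPARE. Sum of all frame-10 rolls (2+8+2) = 12. Cumulative: 167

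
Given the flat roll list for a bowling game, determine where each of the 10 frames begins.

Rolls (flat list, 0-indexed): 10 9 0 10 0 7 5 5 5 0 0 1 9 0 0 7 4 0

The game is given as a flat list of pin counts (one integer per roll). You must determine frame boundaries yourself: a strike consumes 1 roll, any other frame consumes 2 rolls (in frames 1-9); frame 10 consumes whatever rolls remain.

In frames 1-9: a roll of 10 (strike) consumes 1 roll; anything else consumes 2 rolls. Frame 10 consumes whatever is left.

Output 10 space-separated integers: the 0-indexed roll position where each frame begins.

Frame 1 starts at roll index 0: roll=10 (strike), consumes 1 roll
Frame 2 starts at roll index 1: rolls=9,0 (sum=9), consumes 2 rolls
Frame 3 starts at roll index 3: roll=10 (strike), consumes 1 roll
Frame 4 starts at roll index 4: rolls=0,7 (sum=7), consumes 2 rolls
Frame 5 starts at roll index 6: rolls=5,5 (sum=10), consumes 2 rolls
Frame 6 starts at roll index 8: rolls=5,0 (sum=5), consumes 2 rolls
Frame 7 starts at roll index 10: rolls=0,1 (sum=1), consumes 2 rolls
Frame 8 starts at roll index 12: rolls=9,0 (sum=9), consumes 2 rolls
Frame 9 starts at roll index 14: rolls=0,7 (sum=7), consumes 2 rolls
Frame 10 starts at roll index 16: 2 remaining rolls

Answer: 0 1 3 4 6 8 10 12 14 16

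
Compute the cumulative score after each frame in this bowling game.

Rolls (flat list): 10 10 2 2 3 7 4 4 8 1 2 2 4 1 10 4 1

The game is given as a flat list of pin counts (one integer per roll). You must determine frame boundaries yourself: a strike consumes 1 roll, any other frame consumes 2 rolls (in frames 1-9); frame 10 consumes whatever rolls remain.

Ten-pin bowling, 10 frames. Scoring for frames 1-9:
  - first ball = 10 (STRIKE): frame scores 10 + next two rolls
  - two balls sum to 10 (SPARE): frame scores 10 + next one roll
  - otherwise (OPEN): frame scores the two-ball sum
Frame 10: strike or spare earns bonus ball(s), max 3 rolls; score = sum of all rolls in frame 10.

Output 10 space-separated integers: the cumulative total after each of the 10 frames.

Frame 1: STRIKE. 10 + next two rolls (10+2) = 22. Cumulative: 22
Frame 2: STRIKE. 10 + next two rolls (2+2) = 14. Cumulative: 36
Frame 3: OPEN (2+2=4). Cumulative: 40
Frame 4: SPARE (3+7=10). 10 + next roll (4) = 14. Cumulative: 54
Frame 5: OPEN (4+4=8). Cumulative: 62
Frame 6: OPEN (8+1=9). Cumulative: 71
Frame 7: OPEN (2+2=4). Cumulative: 75
Frame 8: OPEN (4+1=5). Cumulative: 80
Frame 9: STRIKE. 10 + next two rolls (4+1) = 15. Cumulative: 95
Frame 10: OPEN. Sum of all frame-10 rolls (4+1) = 5. Cumulative: 100

Answer: 22 36 40 54 62 71 75 80 95 100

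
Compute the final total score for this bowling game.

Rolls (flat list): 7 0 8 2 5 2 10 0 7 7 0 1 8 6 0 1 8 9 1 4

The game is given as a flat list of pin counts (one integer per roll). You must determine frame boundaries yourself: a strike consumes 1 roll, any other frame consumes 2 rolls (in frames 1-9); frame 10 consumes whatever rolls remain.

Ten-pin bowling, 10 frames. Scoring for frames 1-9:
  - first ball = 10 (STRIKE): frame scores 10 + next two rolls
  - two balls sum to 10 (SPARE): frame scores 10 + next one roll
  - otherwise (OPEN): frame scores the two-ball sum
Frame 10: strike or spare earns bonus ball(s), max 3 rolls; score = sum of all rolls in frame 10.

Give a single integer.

Frame 1: OPEN (7+0=7). Cumulative: 7
Frame 2: SPARE (8+2=10). 10 + next roll (5) = 15. Cumulative: 22
Frame 3: OPEN (5+2=7). Cumulative: 29
Frame 4: STRIKE. 10 + next two rolls (0+7) = 17. Cumulative: 46
Frame 5: OPEN (0+7=7). Cumulative: 53
Frame 6: OPEN (7+0=7). Cumulative: 60
Frame 7: OPEN (1+8=9). Cumulative: 69
Frame 8: OPEN (6+0=6). Cumulative: 75
Frame 9: OPEN (1+8=9). Cumulative: 84
Frame 10: SPARE. Sum of all frame-10 rolls (9+1+4) = 14. Cumulative: 98

Answer: 98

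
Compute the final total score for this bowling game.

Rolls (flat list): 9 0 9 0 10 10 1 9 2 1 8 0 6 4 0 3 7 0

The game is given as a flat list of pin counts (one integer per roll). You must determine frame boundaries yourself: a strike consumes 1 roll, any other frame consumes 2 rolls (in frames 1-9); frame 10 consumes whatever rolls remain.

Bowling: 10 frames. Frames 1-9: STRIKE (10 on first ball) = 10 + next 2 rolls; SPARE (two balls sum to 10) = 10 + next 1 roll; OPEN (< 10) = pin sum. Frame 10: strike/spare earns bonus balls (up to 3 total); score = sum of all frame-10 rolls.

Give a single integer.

Answer: 102

Derivation:
Frame 1: OPEN (9+0=9). Cumulative: 9
Frame 2: OPEN (9+0=9). Cumulative: 18
Frame 3: STRIKE. 10 + next two rolls (10+1) = 21. Cumulative: 39
Frame 4: STRIKE. 10 + next two rolls (1+9) = 20. Cumulative: 59
Frame 5: SPARE (1+9=10). 10 + next roll (2) = 12. Cumulative: 71
Frame 6: OPEN (2+1=3). Cumulative: 74
Frame 7: OPEN (8+0=8). Cumulative: 82
Frame 8: SPARE (6+4=10). 10 + next roll (0) = 10. Cumulative: 92
Frame 9: OPEN (0+3=3). Cumulative: 95
Frame 10: OPEN. Sum of all frame-10 rolls (7+0) = 7. Cumulative: 102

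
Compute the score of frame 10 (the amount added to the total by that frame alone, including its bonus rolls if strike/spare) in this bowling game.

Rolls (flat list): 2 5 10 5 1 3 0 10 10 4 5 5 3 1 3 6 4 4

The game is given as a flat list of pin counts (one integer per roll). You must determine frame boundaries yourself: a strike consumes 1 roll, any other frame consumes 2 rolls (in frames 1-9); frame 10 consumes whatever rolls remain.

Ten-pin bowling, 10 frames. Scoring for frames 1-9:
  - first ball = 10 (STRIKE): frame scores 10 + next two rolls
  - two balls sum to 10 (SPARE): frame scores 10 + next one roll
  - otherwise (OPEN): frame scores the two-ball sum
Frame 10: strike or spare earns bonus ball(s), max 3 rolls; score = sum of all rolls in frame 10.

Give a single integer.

Answer: 14

Derivation:
Frame 1: OPEN (2+5=7). Cumulative: 7
Frame 2: STRIKE. 10 + next two rolls (5+1) = 16. Cumulative: 23
Frame 3: OPEN (5+1=6). Cumulative: 29
Frame 4: OPEN (3+0=3). Cumulative: 32
Frame 5: STRIKE. 10 + next two rolls (10+4) = 24. Cumulative: 56
Frame 6: STRIKE. 10 + next two rolls (4+5) = 19. Cumulative: 75
Frame 7: OPEN (4+5=9). Cumulative: 84
Frame 8: OPEN (5+3=8). Cumulative: 92
Frame 9: OPEN (1+3=4). Cumulative: 96
Frame 10: SPARE. Sum of all frame-10 rolls (6+4+4) = 14. Cumulative: 110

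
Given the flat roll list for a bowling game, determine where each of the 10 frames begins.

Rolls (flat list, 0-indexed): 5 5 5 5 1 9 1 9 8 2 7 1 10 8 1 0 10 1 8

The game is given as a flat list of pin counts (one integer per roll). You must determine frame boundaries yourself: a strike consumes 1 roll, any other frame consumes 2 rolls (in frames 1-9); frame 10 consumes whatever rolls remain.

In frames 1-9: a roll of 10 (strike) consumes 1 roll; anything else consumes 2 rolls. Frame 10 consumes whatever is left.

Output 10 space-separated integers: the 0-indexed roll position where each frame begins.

Answer: 0 2 4 6 8 10 12 13 15 17

Derivation:
Frame 1 starts at roll index 0: rolls=5,5 (sum=10), consumes 2 rolls
Frame 2 starts at roll index 2: rolls=5,5 (sum=10), consumes 2 rolls
Frame 3 starts at roll index 4: rolls=1,9 (sum=10), consumes 2 rolls
Frame 4 starts at roll index 6: rolls=1,9 (sum=10), consumes 2 rolls
Frame 5 starts at roll index 8: rolls=8,2 (sum=10), consumes 2 rolls
Frame 6 starts at roll index 10: rolls=7,1 (sum=8), consumes 2 rolls
Frame 7 starts at roll index 12: roll=10 (strike), consumes 1 roll
Frame 8 starts at roll index 13: rolls=8,1 (sum=9), consumes 2 rolls
Frame 9 starts at roll index 15: rolls=0,10 (sum=10), consumes 2 rolls
Frame 10 starts at roll index 17: 2 remaining rolls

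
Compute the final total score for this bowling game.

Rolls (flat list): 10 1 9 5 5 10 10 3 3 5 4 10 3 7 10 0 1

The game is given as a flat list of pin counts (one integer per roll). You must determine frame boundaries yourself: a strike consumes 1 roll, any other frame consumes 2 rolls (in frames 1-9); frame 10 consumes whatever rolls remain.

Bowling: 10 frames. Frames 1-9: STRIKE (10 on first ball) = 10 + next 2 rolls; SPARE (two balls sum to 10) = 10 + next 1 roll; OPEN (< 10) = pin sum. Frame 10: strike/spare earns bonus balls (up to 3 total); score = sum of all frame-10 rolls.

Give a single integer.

Frame 1: STRIKE. 10 + next two rolls (1+9) = 20. Cumulative: 20
Frame 2: SPARE (1+9=10). 10 + next roll (5) = 15. Cumulative: 35
Frame 3: SPARE (5+5=10). 10 + next roll (10) = 20. Cumulative: 55
Frame 4: STRIKE. 10 + next two rolls (10+3) = 23. Cumulative: 78
Frame 5: STRIKE. 10 + next two rolls (3+3) = 16. Cumulative: 94
Frame 6: OPEN (3+3=6). Cumulative: 100
Frame 7: OPEN (5+4=9). Cumulative: 109
Frame 8: STRIKE. 10 + next two rolls (3+7) = 20. Cumulative: 129
Frame 9: SPARE (3+7=10). 10 + next roll (10) = 20. Cumulative: 149
Frame 10: STRIKE. Sum of all frame-10 rolls (10+0+1) = 11. Cumulative: 160

Answer: 160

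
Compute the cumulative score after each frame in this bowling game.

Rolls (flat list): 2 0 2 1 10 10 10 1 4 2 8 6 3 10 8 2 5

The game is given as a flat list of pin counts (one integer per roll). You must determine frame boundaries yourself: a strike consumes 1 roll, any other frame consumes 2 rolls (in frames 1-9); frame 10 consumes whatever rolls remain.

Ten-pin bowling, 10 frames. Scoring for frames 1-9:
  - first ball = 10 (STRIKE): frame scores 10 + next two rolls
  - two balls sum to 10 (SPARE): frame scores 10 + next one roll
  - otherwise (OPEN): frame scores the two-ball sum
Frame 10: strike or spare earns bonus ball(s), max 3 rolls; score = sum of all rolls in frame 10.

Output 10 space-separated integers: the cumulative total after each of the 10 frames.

Frame 1: OPEN (2+0=2). Cumulative: 2
Frame 2: OPEN (2+1=3). Cumulative: 5
Frame 3: STRIKE. 10 + next two rolls (10+10) = 30. Cumulative: 35
Frame 4: STRIKE. 10 + next two rolls (10+1) = 21. Cumulative: 56
Frame 5: STRIKE. 10 + next two rolls (1+4) = 15. Cumulative: 71
Frame 6: OPEN (1+4=5). Cumulative: 76
Frame 7: SPARE (2+8=10). 10 + next roll (6) = 16. Cumulative: 92
Frame 8: OPEN (6+3=9). Cumulative: 101
Frame 9: STRIKE. 10 + next two rolls (8+2) = 20. Cumulative: 121
Frame 10: SPARE. Sum of all frame-10 rolls (8+2+5) = 15. Cumulative: 136

Answer: 2 5 35 56 71 76 92 101 121 136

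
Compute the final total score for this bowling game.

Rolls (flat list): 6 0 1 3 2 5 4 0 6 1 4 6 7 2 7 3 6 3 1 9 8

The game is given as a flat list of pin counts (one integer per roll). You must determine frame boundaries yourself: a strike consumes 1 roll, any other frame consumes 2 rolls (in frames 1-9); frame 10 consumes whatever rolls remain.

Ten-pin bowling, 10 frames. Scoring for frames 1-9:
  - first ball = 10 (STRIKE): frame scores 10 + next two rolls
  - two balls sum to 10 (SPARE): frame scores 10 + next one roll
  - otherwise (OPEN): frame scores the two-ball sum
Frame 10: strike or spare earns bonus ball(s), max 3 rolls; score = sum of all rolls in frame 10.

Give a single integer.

Frame 1: OPEN (6+0=6). Cumulative: 6
Frame 2: OPEN (1+3=4). Cumulative: 10
Frame 3: OPEN (2+5=7). Cumulative: 17
Frame 4: OPEN (4+0=4). Cumulative: 21
Frame 5: OPEN (6+1=7). Cumulative: 28
Frame 6: SPARE (4+6=10). 10 + next roll (7) = 17. Cumulative: 45
Frame 7: OPEN (7+2=9). Cumulative: 54
Frame 8: SPARE (7+3=10). 10 + next roll (6) = 16. Cumulative: 70
Frame 9: OPEN (6+3=9). Cumulative: 79
Frame 10: SPARE. Sum of all frame-10 rolls (1+9+8) = 18. Cumulative: 97

Answer: 97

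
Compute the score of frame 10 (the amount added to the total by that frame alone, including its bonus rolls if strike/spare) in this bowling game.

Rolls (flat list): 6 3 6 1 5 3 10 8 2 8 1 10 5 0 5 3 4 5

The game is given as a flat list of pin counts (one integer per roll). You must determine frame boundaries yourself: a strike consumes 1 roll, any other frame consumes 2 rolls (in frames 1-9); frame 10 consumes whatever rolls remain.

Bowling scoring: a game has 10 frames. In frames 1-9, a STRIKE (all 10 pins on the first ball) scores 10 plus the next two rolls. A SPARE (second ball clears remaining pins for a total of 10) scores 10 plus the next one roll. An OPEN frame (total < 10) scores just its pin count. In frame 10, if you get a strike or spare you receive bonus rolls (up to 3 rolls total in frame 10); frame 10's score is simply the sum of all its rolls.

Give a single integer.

Answer: 9

Derivation:
Frame 1: OPEN (6+3=9). Cumulative: 9
Frame 2: OPEN (6+1=7). Cumulative: 16
Frame 3: OPEN (5+3=8). Cumulative: 24
Frame 4: STRIKE. 10 + next two rolls (8+2) = 20. Cumulative: 44
Frame 5: SPARE (8+2=10). 10 + next roll (8) = 18. Cumulative: 62
Frame 6: OPEN (8+1=9). Cumulative: 71
Frame 7: STRIKE. 10 + next two rolls (5+0) = 15. Cumulative: 86
Frame 8: OPEN (5+0=5). Cumulative: 91
Frame 9: OPEN (5+3=8). Cumulative: 99
Frame 10: OPEN. Sum of all frame-10 rolls (4+5) = 9. Cumulative: 108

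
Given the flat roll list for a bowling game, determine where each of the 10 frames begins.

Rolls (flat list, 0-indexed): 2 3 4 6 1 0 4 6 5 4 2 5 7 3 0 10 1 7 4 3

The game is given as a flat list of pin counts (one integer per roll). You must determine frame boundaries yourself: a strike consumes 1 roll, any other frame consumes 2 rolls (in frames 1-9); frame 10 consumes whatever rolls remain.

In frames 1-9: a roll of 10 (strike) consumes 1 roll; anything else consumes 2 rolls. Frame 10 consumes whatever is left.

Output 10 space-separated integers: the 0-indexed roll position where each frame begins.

Answer: 0 2 4 6 8 10 12 14 16 18

Derivation:
Frame 1 starts at roll index 0: rolls=2,3 (sum=5), consumes 2 rolls
Frame 2 starts at roll index 2: rolls=4,6 (sum=10), consumes 2 rolls
Frame 3 starts at roll index 4: rolls=1,0 (sum=1), consumes 2 rolls
Frame 4 starts at roll index 6: rolls=4,6 (sum=10), consumes 2 rolls
Frame 5 starts at roll index 8: rolls=5,4 (sum=9), consumes 2 rolls
Frame 6 starts at roll index 10: rolls=2,5 (sum=7), consumes 2 rolls
Frame 7 starts at roll index 12: rolls=7,3 (sum=10), consumes 2 rolls
Frame 8 starts at roll index 14: rolls=0,10 (sum=10), consumes 2 rolls
Frame 9 starts at roll index 16: rolls=1,7 (sum=8), consumes 2 rolls
Frame 10 starts at roll index 18: 2 remaining rolls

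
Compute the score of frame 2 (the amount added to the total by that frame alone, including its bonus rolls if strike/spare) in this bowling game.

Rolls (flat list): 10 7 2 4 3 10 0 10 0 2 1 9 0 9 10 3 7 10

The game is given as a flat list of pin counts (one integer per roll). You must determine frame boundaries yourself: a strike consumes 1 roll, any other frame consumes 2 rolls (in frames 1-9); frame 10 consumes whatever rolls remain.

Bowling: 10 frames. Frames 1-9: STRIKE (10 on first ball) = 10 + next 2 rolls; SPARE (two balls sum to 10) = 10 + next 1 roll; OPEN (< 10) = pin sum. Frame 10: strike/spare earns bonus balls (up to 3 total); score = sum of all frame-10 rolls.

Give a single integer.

Frame 1: STRIKE. 10 + next two rolls (7+2) = 19. Cumulative: 19
Frame 2: OPEN (7+2=9). Cumulative: 28
Frame 3: OPEN (4+3=7). Cumulative: 35
Frame 4: STRIKE. 10 + next two rolls (0+10) = 20. Cumulative: 55

Answer: 9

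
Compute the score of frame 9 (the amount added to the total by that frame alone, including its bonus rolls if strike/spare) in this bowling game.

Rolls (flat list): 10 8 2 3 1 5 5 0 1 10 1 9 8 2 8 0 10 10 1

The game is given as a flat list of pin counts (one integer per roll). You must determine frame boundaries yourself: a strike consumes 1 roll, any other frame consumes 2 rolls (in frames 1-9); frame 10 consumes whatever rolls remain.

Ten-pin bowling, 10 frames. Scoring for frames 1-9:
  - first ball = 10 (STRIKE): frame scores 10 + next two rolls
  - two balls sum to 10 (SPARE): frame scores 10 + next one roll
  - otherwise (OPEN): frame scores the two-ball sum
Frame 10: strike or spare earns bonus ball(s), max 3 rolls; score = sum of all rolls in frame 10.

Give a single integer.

Answer: 8

Derivation:
Frame 1: STRIKE. 10 + next two rolls (8+2) = 20. Cumulative: 20
Frame 2: SPARE (8+2=10). 10 + next roll (3) = 13. Cumulative: 33
Frame 3: OPEN (3+1=4). Cumulative: 37
Frame 4: SPARE (5+5=10). 10 + next roll (0) = 10. Cumulative: 47
Frame 5: OPEN (0+1=1). Cumulative: 48
Frame 6: STRIKE. 10 + next two rolls (1+9) = 20. Cumulative: 68
Frame 7: SPARE (1+9=10). 10 + next roll (8) = 18. Cumulative: 86
Frame 8: SPARE (8+2=10). 10 + next roll (8) = 18. Cumulative: 104
Frame 9: OPEN (8+0=8). Cumulative: 112
Frame 10: STRIKE. Sum of all frame-10 rolls (10+10+1) = 21. Cumulative: 133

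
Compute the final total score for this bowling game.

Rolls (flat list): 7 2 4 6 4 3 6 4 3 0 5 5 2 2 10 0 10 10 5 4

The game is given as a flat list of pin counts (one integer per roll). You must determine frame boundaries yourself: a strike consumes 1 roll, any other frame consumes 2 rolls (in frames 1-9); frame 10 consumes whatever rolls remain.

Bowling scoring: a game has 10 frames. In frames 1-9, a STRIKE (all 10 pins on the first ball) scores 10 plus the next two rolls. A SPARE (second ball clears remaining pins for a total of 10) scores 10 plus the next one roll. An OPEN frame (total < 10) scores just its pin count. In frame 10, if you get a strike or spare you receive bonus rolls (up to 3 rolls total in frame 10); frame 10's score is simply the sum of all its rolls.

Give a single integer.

Frame 1: OPEN (7+2=9). Cumulative: 9
Frame 2: SPARE (4+6=10). 10 + next roll (4) = 14. Cumulative: 23
Frame 3: OPEN (4+3=7). Cumulative: 30
Frame 4: SPARE (6+4=10). 10 + next roll (3) = 13. Cumulative: 43
Frame 5: OPEN (3+0=3). Cumulative: 46
Frame 6: SPARE (5+5=10). 10 + next roll (2) = 12. Cumulative: 58
Frame 7: OPEN (2+2=4). Cumulative: 62
Frame 8: STRIKE. 10 + next two rolls (0+10) = 20. Cumulative: 82
Frame 9: SPARE (0+10=10). 10 + next roll (10) = 20. Cumulative: 102
Frame 10: STRIKE. Sum of all frame-10 rolls (10+5+4) = 19. Cumulative: 121

Answer: 121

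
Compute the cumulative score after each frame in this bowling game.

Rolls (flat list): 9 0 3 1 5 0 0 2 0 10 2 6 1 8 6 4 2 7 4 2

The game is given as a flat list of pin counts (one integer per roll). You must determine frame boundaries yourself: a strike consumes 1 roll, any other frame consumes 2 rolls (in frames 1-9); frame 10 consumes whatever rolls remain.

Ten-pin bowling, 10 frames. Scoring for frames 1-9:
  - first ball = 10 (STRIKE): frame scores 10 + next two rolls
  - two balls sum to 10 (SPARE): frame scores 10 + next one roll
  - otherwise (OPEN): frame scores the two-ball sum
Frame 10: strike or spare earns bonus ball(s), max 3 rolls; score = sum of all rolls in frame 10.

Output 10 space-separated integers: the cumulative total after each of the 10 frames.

Frame 1: OPEN (9+0=9). Cumulative: 9
Frame 2: OPEN (3+1=4). Cumulative: 13
Frame 3: OPEN (5+0=5). Cumulative: 18
Frame 4: OPEN (0+2=2). Cumulative: 20
Frame 5: SPARE (0+10=10). 10 + next roll (2) = 12. Cumulative: 32
Frame 6: OPEN (2+6=8). Cumulative: 40
Frame 7: OPEN (1+8=9). Cumulative: 49
Frame 8: SPARE (6+4=10). 10 + next roll (2) = 12. Cumulative: 61
Frame 9: OPEN (2+7=9). Cumulative: 70
Frame 10: OPEN. Sum of all frame-10 rolls (4+2) = 6. Cumulative: 76

Answer: 9 13 18 20 32 40 49 61 70 76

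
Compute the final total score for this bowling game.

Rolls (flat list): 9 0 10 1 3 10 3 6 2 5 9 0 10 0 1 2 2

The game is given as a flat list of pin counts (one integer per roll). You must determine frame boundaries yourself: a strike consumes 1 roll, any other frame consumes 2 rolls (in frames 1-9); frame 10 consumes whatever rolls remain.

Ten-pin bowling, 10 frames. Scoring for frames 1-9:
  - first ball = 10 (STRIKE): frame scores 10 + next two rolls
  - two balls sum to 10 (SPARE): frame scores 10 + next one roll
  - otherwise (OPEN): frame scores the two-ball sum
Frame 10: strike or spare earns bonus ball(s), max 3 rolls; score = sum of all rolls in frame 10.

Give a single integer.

Answer: 87

Derivation:
Frame 1: OPEN (9+0=9). Cumulative: 9
Frame 2: STRIKE. 10 + next two rolls (1+3) = 14. Cumulative: 23
Frame 3: OPEN (1+3=4). Cumulative: 27
Frame 4: STRIKE. 10 + next two rolls (3+6) = 19. Cumulative: 46
Frame 5: OPEN (3+6=9). Cumulative: 55
Frame 6: OPEN (2+5=7). Cumulative: 62
Frame 7: OPEN (9+0=9). Cumulative: 71
Frame 8: STRIKE. 10 + next two rolls (0+1) = 11. Cumulative: 82
Frame 9: OPEN (0+1=1). Cumulative: 83
Frame 10: OPEN. Sum of all frame-10 rolls (2+2) = 4. Cumulative: 87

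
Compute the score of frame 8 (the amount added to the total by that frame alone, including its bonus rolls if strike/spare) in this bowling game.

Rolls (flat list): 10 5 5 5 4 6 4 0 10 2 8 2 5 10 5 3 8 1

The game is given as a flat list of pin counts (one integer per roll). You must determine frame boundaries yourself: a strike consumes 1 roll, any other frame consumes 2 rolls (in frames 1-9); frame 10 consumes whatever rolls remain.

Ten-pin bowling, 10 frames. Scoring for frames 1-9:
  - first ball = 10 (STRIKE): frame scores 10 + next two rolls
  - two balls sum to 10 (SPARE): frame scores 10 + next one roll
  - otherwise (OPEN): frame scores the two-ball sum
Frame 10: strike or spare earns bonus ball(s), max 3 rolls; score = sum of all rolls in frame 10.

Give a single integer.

Frame 1: STRIKE. 10 + next two rolls (5+5) = 20. Cumulative: 20
Frame 2: SPARE (5+5=10). 10 + next roll (5) = 15. Cumulative: 35
Frame 3: OPEN (5+4=9). Cumulative: 44
Frame 4: SPARE (6+4=10). 10 + next roll (0) = 10. Cumulative: 54
Frame 5: SPARE (0+10=10). 10 + next roll (2) = 12. Cumulative: 66
Frame 6: SPARE (2+8=10). 10 + next roll (2) = 12. Cumulative: 78
Frame 7: OPEN (2+5=7). Cumulative: 85
Frame 8: STRIKE. 10 + next two rolls (5+3) = 18. Cumulative: 103
Frame 9: OPEN (5+3=8). Cumulative: 111
Frame 10: OPEN. Sum of all frame-10 rolls (8+1) = 9. Cumulative: 120

Answer: 18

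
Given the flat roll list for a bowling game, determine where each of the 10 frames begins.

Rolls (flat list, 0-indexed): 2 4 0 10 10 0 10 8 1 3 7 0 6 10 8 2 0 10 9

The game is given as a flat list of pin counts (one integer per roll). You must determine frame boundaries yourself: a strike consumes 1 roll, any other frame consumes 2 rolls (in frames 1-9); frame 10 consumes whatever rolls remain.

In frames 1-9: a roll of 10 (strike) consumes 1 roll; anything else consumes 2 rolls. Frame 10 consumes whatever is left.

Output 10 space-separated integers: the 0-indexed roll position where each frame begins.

Answer: 0 2 4 5 7 9 11 13 14 16

Derivation:
Frame 1 starts at roll index 0: rolls=2,4 (sum=6), consumes 2 rolls
Frame 2 starts at roll index 2: rolls=0,10 (sum=10), consumes 2 rolls
Frame 3 starts at roll index 4: roll=10 (strike), consumes 1 roll
Frame 4 starts at roll index 5: rolls=0,10 (sum=10), consumes 2 rolls
Frame 5 starts at roll index 7: rolls=8,1 (sum=9), consumes 2 rolls
Frame 6 starts at roll index 9: rolls=3,7 (sum=10), consumes 2 rolls
Frame 7 starts at roll index 11: rolls=0,6 (sum=6), consumes 2 rolls
Frame 8 starts at roll index 13: roll=10 (strike), consumes 1 roll
Frame 9 starts at roll index 14: rolls=8,2 (sum=10), consumes 2 rolls
Frame 10 starts at roll index 16: 3 remaining rolls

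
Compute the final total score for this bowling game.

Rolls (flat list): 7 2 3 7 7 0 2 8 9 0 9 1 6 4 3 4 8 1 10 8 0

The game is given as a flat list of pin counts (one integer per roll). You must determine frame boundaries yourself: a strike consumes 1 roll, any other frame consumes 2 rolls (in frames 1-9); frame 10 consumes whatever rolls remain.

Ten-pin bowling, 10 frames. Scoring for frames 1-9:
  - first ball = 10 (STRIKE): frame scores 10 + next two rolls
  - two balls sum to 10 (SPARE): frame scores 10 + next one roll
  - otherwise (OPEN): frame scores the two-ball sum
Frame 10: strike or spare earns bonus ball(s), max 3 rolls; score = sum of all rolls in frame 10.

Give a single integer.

Frame 1: OPEN (7+2=9). Cumulative: 9
Frame 2: SPARE (3+7=10). 10 + next roll (7) = 17. Cumulative: 26
Frame 3: OPEN (7+0=7). Cumulative: 33
Frame 4: SPARE (2+8=10). 10 + next roll (9) = 19. Cumulative: 52
Frame 5: OPEN (9+0=9). Cumulative: 61
Frame 6: SPARE (9+1=10). 10 + next roll (6) = 16. Cumulative: 77
Frame 7: SPARE (6+4=10). 10 + next roll (3) = 13. Cumulative: 90
Frame 8: OPEN (3+4=7). Cumulative: 97
Frame 9: OPEN (8+1=9). Cumulative: 106
Frame 10: STRIKE. Sum of all frame-10 rolls (10+8+0) = 18. Cumulative: 124

Answer: 124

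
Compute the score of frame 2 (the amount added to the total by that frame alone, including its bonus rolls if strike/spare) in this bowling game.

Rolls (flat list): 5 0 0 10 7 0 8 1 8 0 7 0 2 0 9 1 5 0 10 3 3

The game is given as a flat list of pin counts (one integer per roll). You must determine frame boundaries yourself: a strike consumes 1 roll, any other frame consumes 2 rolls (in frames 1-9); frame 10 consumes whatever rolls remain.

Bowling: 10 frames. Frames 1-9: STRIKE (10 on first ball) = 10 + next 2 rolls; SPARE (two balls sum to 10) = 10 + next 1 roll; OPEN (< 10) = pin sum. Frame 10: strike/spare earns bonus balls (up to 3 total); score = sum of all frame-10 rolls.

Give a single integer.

Answer: 17

Derivation:
Frame 1: OPEN (5+0=5). Cumulative: 5
Frame 2: SPARE (0+10=10). 10 + next roll (7) = 17. Cumulative: 22
Frame 3: OPEN (7+0=7). Cumulative: 29
Frame 4: OPEN (8+1=9). Cumulative: 38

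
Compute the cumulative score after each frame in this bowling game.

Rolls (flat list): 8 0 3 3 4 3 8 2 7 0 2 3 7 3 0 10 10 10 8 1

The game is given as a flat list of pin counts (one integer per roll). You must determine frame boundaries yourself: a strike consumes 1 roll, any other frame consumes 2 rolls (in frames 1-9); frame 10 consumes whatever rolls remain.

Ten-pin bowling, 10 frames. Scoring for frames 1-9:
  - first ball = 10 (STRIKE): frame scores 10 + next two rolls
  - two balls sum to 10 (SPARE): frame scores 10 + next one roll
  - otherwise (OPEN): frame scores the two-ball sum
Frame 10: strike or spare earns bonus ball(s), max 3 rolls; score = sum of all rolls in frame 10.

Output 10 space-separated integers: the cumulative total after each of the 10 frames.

Answer: 8 14 21 38 45 50 60 80 108 127

Derivation:
Frame 1: OPEN (8+0=8). Cumulative: 8
Frame 2: OPEN (3+3=6). Cumulative: 14
Frame 3: OPEN (4+3=7). Cumulative: 21
Frame 4: SPARE (8+2=10). 10 + next roll (7) = 17. Cumulative: 38
Frame 5: OPEN (7+0=7). Cumulative: 45
Frame 6: OPEN (2+3=5). Cumulative: 50
Frame 7: SPARE (7+3=10). 10 + next roll (0) = 10. Cumulative: 60
Frame 8: SPARE (0+10=10). 10 + next roll (10) = 20. Cumulative: 80
Frame 9: STRIKE. 10 + next two rolls (10+8) = 28. Cumulative: 108
Frame 10: STRIKE. Sum of all frame-10 rolls (10+8+1) = 19. Cumulative: 127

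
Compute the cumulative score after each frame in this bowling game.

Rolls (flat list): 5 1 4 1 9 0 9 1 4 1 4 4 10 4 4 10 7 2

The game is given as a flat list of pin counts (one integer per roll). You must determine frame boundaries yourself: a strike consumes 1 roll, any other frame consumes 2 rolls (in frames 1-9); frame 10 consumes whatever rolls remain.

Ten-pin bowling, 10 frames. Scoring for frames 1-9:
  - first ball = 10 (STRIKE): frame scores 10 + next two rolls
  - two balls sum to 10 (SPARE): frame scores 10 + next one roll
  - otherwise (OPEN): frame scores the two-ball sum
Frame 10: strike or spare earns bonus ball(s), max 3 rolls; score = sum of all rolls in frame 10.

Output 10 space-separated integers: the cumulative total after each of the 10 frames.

Frame 1: OPEN (5+1=6). Cumulative: 6
Frame 2: OPEN (4+1=5). Cumulative: 11
Frame 3: OPEN (9+0=9). Cumulative: 20
Frame 4: SPARE (9+1=10). 10 + next roll (4) = 14. Cumulative: 34
Frame 5: OPEN (4+1=5). Cumulative: 39
Frame 6: OPEN (4+4=8). Cumulative: 47
Frame 7: STRIKE. 10 + next two rolls (4+4) = 18. Cumulative: 65
Frame 8: OPEN (4+4=8). Cumulative: 73
Frame 9: STRIKE. 10 + next two rolls (7+2) = 19. Cumulative: 92
Frame 10: OPEN. Sum of all frame-10 rolls (7+2) = 9. Cumulative: 101

Answer: 6 11 20 34 39 47 65 73 92 101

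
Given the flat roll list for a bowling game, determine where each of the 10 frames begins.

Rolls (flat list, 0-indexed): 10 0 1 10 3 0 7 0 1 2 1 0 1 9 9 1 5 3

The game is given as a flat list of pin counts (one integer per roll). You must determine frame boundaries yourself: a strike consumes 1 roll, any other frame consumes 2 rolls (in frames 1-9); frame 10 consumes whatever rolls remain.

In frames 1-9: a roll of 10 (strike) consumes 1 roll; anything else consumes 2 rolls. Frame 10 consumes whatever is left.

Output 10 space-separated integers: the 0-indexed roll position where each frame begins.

Answer: 0 1 3 4 6 8 10 12 14 16

Derivation:
Frame 1 starts at roll index 0: roll=10 (strike), consumes 1 roll
Frame 2 starts at roll index 1: rolls=0,1 (sum=1), consumes 2 rolls
Frame 3 starts at roll index 3: roll=10 (strike), consumes 1 roll
Frame 4 starts at roll index 4: rolls=3,0 (sum=3), consumes 2 rolls
Frame 5 starts at roll index 6: rolls=7,0 (sum=7), consumes 2 rolls
Frame 6 starts at roll index 8: rolls=1,2 (sum=3), consumes 2 rolls
Frame 7 starts at roll index 10: rolls=1,0 (sum=1), consumes 2 rolls
Frame 8 starts at roll index 12: rolls=1,9 (sum=10), consumes 2 rolls
Frame 9 starts at roll index 14: rolls=9,1 (sum=10), consumes 2 rolls
Frame 10 starts at roll index 16: 2 remaining rolls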